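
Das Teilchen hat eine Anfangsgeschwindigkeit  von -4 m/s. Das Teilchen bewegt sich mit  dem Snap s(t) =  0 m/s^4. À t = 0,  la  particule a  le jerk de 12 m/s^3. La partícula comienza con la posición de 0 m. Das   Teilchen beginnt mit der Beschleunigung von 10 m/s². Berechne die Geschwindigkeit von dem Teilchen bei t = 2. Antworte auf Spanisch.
Partiendo del snap s(t) = 0, tomamos 3 integrales. Tomando ∫s(t)dt y aplicando j(0) = 12, encontramos j(t) = 12. Integrando la sacudida y usando la condición inicial a(0) = 10, obtenemos a(t) = 12·t + 10. Tomando ∫a(t)dt y aplicando v(0) = -4, encontramos v(t) = 6·t^2 + 10·t - 4. De la ecuación de la velocidad v(t) = 6·t^2 + 10·t - 4, sustituimos t = 2 para obtener v = 40.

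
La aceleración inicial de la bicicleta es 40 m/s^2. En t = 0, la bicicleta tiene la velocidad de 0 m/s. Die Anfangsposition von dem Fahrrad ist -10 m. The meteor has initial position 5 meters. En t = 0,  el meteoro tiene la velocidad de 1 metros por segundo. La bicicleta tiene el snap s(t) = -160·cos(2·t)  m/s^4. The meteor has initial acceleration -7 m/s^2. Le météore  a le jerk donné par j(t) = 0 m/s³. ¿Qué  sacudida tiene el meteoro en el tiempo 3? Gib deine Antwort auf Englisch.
From the given jerk equation j(t) = 0, we substitute t = 3 to get j = 0.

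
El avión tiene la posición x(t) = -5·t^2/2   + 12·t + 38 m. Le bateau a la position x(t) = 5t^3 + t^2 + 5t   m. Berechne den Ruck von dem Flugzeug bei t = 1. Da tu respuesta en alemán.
Wir müssen unsere Gleichung für die Position x(t) = -5·t^2/2 + 12·t + 38 3-mal ableiten. Durch Ableiten von der Position erhalten wir die Geschwindigkeit: v(t) = 12 - 5·t. Durch Ableiten von der Geschwindigkeit erhalten wir die Beschleunigung: a(t) = -5. Durch Ableiten von der Beschleunigung erhalten wir den Ruck: j(t) = 0. Mit j(t) = 0 und Einsetzen von t = 1, finden wir j = 0.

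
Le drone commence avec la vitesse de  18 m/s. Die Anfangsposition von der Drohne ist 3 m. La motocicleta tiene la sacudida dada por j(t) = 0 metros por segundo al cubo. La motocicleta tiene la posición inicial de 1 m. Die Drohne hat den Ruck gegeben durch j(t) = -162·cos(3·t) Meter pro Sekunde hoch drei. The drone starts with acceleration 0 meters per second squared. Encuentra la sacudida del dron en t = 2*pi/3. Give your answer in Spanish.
Usando j(t) = -162·cos(3·t) y sustituyendo t = 2*pi/3, encontramos j = -162.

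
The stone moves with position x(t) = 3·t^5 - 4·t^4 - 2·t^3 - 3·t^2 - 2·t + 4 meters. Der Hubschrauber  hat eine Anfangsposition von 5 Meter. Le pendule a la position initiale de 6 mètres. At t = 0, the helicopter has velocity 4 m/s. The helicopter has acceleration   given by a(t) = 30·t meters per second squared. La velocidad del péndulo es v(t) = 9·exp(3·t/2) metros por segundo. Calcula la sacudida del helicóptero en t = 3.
Para resolver esto, necesitamos tomar 1 derivada de nuestra ecuación de la aceleración a(t) = 30·t. La derivada de la aceleración da la sacudida: j(t) = 30. Tenemos la sacudida j(t) = 30. Sustituyendo t = 3: j(3) = 30.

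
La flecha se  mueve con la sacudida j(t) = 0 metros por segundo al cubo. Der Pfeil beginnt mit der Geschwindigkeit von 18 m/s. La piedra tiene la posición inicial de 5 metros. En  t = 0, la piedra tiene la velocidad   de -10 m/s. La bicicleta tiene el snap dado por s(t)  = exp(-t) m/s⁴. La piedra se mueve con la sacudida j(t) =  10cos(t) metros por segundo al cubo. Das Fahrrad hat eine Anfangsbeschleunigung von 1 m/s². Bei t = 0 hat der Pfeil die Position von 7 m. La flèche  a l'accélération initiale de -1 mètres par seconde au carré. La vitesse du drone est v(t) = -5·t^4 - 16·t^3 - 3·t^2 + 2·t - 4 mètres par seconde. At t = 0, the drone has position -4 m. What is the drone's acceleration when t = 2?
We must differentiate our velocity equation v(t) = -5·t^4 - 16·t^3 - 3·t^2 + 2·t - 4 1 time. Taking d/dt of v(t), we find a(t) = -20·t^3 - 48·t^2 - 6·t + 2. From the given acceleration equation a(t) = -20·t^3 - 48·t^2 - 6·t + 2, we substitute t = 2 to get a = -362.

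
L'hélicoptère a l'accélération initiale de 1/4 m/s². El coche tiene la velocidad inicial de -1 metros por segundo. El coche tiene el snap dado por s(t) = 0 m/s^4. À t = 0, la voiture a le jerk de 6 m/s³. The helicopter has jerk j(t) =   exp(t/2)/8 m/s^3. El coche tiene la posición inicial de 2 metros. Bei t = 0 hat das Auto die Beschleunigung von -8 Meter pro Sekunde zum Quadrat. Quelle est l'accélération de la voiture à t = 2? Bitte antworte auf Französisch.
Pour résoudre ceci, nous devons prendre 2 intégrales de notre équation du snap s(t) = 0. En prenant ∫s(t)dt et en appliquant j(0) = 6, nous trouvons j(t) = 6. L'intégrale du jerk est l'accélération. En utilisant a(0) = -8, nous obtenons a(t) = 6·t - 8. Nous avons l'accélération a(t) = 6·t - 8. En substituant t = 2: a(2) = 4.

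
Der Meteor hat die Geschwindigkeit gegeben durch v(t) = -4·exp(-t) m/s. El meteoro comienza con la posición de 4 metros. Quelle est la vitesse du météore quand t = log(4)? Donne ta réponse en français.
Nous avons la vitesse v(t) = -4·exp(-t). En substituant t = log(4): v(log(4)) = -1.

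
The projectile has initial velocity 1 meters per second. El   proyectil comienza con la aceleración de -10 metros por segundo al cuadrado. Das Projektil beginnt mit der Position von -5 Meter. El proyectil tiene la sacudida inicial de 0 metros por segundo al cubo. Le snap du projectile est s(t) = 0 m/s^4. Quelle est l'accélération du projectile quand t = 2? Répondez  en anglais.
To find the answer, we compute 2 antiderivatives of s(t) = 0. Finding the integral of s(t) and using j(0) = 0: j(t) = 0. Taking ∫j(t)dt and applying a(0) = -10, we find a(t) = -10. Using a(t) = -10 and substituting t = 2, we find a = -10.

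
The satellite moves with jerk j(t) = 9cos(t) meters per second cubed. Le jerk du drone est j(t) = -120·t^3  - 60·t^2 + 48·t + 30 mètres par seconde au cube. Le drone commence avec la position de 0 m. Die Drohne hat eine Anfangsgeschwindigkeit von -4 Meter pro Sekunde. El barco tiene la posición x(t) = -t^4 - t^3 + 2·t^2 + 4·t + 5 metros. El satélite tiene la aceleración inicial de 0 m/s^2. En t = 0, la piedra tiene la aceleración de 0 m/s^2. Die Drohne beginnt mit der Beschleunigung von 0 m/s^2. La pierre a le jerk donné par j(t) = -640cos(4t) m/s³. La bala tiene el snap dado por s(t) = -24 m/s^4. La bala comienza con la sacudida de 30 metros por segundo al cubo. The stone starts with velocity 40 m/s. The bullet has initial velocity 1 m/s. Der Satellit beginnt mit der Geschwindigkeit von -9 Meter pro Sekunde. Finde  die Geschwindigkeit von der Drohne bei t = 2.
Ausgehend von dem Ruck j(t) = -120·t^3 - 60·t^2 + 48·t + 30, nehmen wir 2 Stammfunktionen. Die Stammfunktion von dem Ruck ist die Beschleunigung. Mit a(0) = 0 erhalten wir a(t) = 2·t·(-15·t^3 - 10·t^2 + 12·t + 15). Mit ∫a(t)dt und Anwendung von v(0) = -4, finden wir v(t) = -6·t^5 - 5·t^4 + 8·t^3 + 15·t^2 - 4. Mit v(t) = -6·t^5 - 5·t^4 + 8·t^3 + 15·t^2 - 4 und Einsetzen von t = 2, finden wir v = -152.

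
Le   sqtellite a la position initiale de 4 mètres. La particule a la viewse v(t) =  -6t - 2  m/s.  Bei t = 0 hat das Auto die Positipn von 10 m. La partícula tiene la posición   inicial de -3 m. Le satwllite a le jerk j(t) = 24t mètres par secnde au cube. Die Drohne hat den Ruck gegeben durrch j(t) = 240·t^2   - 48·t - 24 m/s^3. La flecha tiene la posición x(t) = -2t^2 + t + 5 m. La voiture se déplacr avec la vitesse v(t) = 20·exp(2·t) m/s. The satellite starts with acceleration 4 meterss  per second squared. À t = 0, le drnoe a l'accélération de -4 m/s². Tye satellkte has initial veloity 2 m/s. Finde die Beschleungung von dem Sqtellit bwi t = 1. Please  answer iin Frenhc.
Pour résoudre ceci, nous devons prendre 1 intégrale de notre équation du jerk j(t) = 24·t. La primitive du jerk est l'accélération. En utilisant a(0) = 4, nous obtenons a(t) = 12·t^2 + 4. De l'équation de l'accélération a(t) = 12·t^2 + 4, nous substituons t = 1 pour obtenir a = 16.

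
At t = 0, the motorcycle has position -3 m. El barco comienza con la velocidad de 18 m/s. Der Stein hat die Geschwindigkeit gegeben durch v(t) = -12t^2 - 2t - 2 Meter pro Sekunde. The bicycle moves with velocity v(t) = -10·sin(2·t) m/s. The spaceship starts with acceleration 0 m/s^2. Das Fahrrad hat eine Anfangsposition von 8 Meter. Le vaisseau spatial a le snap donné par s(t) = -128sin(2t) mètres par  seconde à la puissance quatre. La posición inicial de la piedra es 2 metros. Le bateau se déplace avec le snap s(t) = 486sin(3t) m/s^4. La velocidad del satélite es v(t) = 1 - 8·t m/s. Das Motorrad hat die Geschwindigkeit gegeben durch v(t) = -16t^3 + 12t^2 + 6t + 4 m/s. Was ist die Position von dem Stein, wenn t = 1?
Wir müssen das Integral unserer Gleichung für die Geschwindigkeit v(t) = -12·t^2 - 2·t - 2 1-mal finden. Das Integral von der Geschwindigkeit, mit x(0) = 2, ergibt die Position: x(t) = -4·t^3 - t^2 - 2·t + 2. Aus der Gleichung für die Position x(t) = -4·t^3 - t^2 - 2·t + 2, setzen wir t = 1 ein und erhalten x = -5.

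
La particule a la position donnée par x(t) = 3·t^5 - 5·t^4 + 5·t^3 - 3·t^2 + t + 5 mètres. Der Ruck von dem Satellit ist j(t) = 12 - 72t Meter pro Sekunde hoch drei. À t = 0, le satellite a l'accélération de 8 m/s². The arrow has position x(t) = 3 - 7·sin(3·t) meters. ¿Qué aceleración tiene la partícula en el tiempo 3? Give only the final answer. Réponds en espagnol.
En t = 3, a = 1164.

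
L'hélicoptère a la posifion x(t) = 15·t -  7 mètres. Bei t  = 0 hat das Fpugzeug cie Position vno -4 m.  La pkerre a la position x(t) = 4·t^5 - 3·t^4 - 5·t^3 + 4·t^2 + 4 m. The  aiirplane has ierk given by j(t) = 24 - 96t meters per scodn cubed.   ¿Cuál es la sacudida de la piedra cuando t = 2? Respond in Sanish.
Para resolver esto, necesitamos tomar 3 derivadas de nuestra ecuación de la posición x(t) = 4·t^5 - 3·t^4 - 5·t^3 + 4·t^2 + 4. Derivando la posición, obtenemos la velocidad: v(t) = 20·t^4 - 12·t^3 - 15·t^2 + 8·t. Derivando la velocidad, obtenemos la aceleración: a(t) = 80·t^3 - 36·t^2 - 30·t + 8. La derivada de la aceleración da la sacudida: j(t) = 240·t^2 - 72·t - 30. De la ecuación de la sacudida j(t) = 240·t^2 - 72·t - 30, sustituimos t = 2 para obtener j = 786.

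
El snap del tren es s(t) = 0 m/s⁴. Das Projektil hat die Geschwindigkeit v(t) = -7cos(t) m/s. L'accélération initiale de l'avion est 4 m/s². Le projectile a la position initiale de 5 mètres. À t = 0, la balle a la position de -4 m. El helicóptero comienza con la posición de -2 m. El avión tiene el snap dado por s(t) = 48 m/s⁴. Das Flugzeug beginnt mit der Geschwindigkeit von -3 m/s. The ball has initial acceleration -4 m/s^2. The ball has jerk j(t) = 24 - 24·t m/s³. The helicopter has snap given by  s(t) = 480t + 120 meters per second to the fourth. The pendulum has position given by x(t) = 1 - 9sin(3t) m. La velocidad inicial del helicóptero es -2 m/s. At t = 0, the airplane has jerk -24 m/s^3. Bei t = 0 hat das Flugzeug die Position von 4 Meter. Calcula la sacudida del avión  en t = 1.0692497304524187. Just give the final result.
La respuesta es 27.3239870617161.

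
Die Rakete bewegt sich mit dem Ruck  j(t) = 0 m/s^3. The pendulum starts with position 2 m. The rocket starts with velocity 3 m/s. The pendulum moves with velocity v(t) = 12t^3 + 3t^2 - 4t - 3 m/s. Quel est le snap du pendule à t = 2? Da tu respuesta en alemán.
Ausgehend von der Geschwindigkeit v(t) = 12·t^3 + 3·t^2 - 4·t - 3, nehmen wir 3 Ableitungen. Mit d/dt von v(t) finden wir a(t) = 36·t^2 + 6·t - 4. Durch Ableiten von der Beschleunigung erhalten wir den Ruck: j(t) = 72·t + 6. Die Ableitung von dem Ruck ergibt den Snap: s(t) = 72. Aus der Gleichung für den Snap s(t) = 72, setzen wir t = 2 ein und erhalten s = 72.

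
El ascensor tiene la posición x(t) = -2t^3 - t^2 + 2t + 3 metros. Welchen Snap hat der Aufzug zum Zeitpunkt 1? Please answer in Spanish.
Para resolver esto, necesitamos tomar 4 derivadas de nuestra ecuación de la posición x(t) = -2·t^3 - t^2 + 2·t + 3. Derivando la posición, obtenemos la velocidad: v(t) = -6·t^2 - 2·t + 2. Tomando d/dt de v(t), encontramos a(t) = -12·t - 2. La derivada de la aceleración da la sacudida: j(t) = -12. Derivando la sacudida, obtenemos el snap: s(t) = 0. Usando s(t) = 0 y sustituyendo t = 1, encontramos s = 0.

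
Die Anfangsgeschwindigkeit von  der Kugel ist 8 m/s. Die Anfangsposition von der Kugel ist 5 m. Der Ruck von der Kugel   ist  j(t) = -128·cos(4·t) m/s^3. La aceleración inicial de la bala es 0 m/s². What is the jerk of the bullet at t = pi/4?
Using j(t) = -128·cos(4·t) and substituting t = pi/4, we find j = 128.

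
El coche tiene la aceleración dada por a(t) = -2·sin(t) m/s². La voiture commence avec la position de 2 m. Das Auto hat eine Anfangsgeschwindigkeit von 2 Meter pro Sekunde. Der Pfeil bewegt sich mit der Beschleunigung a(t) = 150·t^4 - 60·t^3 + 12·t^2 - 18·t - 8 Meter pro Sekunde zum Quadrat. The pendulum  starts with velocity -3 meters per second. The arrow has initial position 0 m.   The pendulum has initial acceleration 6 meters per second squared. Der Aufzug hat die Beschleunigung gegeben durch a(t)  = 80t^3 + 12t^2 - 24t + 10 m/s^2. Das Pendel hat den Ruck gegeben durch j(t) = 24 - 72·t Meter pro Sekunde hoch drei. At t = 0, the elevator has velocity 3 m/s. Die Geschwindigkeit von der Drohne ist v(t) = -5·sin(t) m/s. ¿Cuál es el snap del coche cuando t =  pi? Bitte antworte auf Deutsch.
Um dies zu lösen, müssen wir 2 Ableitungen unserer Gleichung für die Beschleunigung a(t) = -2·sin(t) nehmen. Durch Ableiten von der Beschleunigung erhalten wir den Ruck: j(t) = -2·cos(t). Durch Ableiten von dem Ruck erhalten wir den Snap: s(t) = 2·sin(t). Wir haben den Snap s(t) = 2·sin(t). Durch Einsetzen von t = pi: s(pi) = 0.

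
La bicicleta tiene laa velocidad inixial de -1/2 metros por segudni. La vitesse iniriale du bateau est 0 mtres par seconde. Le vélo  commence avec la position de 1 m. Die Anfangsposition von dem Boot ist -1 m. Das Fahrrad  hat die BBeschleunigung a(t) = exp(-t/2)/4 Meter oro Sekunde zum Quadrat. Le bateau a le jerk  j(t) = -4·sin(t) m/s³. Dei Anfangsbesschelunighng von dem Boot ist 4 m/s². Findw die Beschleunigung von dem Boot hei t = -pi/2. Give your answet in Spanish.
Debemos encontrar la antiderivada de nuestra ecuación de la sacudida j(t) = -4·sin(t) 1 vez. Integrando la sacudida y usando la condición inicial a(0) = 4, obtenemos a(t) = 4·cos(t). Tenemos la aceleración a(t) = 4·cos(t). Sustituyendo t = -pi/2: a(-pi/2) = 0.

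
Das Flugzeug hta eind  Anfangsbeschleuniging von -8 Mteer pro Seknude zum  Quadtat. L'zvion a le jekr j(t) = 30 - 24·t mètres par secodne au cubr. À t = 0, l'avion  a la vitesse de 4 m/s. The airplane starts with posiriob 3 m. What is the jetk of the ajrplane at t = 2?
We have jerk j(t) = 30 - 24·t. Substituting t = 2: j(2) = -18.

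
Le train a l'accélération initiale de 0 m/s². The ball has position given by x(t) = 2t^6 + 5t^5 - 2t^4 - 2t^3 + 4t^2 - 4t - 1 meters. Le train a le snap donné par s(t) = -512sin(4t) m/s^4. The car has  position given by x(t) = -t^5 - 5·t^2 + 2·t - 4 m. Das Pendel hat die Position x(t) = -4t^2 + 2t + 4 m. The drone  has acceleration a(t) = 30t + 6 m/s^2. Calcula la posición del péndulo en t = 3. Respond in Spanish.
Usando x(t) = -4·t^2 + 2·t + 4 y sustituyendo t = 3, encontramos x = -26.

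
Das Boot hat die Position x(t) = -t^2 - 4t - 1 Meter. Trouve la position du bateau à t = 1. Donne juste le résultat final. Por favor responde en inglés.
The answer is -6.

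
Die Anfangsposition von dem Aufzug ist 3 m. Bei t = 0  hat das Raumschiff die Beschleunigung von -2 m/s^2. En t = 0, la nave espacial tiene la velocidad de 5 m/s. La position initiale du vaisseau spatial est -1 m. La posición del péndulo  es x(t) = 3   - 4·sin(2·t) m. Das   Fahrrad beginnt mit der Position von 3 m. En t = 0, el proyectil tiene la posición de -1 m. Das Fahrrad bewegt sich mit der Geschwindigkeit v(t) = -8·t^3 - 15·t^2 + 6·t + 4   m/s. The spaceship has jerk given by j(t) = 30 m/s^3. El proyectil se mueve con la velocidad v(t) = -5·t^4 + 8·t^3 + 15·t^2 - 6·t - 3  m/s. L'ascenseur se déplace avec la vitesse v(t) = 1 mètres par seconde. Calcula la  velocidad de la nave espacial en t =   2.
Para resolver esto, necesitamos tomar 2 antiderivadas de nuestra ecuación de la sacudida j(t) = 30. Integrando la sacudida y usando la condición inicial a(0) = -2, obtenemos a(t) = 30·t - 2. Integrando la aceleración y usando la condición inicial v(0) = 5, obtenemos v(t) = 15·t^2 - 2·t + 5. De la ecuación de la velocidad v(t) = 15·t^2 - 2·t + 5, sustituimos t = 2 para obtener v = 61.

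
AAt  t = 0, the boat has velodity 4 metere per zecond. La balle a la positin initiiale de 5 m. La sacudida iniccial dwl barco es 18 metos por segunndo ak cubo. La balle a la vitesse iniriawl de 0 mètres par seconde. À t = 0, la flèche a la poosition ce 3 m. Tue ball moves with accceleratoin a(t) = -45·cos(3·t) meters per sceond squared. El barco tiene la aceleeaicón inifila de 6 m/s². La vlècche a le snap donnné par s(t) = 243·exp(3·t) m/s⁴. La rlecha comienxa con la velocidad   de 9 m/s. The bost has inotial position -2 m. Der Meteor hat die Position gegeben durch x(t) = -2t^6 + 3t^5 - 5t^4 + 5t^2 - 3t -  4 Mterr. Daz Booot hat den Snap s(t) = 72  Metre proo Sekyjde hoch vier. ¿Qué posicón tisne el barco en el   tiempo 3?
Para resolver esto, necesitamos tomar 4 antiderivadas de nuestra ecuación del snap s(t) = 72. Tomando ∫s(t)dt y aplicando j(0) = 18, encontramos j(t) = 72·t + 18. La antiderivada de la sacudida, con a(0) = 6, da la aceleración: a(t) = 36·t^2 + 18·t + 6. La antiderivada de la aceleración, con v(0) = 4, da la velocidad: v(t) = 12·t^3 + 9·t^2 + 6·t + 4. La antiderivada de la velocidad es la posición. Usando x(0) = -2, obtenemos x(t) = 3·t^4 + 3·t^3 + 3·t^2 + 4·t - 2. Usando x(t) = 3·t^4 + 3·t^3 + 3·t^2 + 4·t - 2 y sustituyendo t = 3, encontramos x = 361.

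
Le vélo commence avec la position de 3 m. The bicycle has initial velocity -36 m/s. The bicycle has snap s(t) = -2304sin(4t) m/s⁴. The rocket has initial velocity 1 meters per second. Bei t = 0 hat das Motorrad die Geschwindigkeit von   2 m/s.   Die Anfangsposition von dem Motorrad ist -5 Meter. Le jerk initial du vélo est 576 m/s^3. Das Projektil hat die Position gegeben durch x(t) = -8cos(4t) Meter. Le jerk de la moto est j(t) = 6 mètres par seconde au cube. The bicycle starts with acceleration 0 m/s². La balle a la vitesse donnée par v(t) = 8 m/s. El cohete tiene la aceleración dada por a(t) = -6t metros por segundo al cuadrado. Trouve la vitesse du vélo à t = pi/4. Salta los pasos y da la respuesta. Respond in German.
v(pi/4) = 36.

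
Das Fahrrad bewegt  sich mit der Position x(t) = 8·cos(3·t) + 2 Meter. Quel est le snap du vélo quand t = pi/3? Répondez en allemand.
Wir müssen unsere Gleichung für die Position x(t) = 8·cos(3·t) + 2 4-mal ableiten. Die Ableitung von der Position ergibt die Geschwindigkeit: v(t) = -24·sin(3·t). Mit d/dt von v(t) finden wir a(t) = -72·cos(3·t). Durch Ableiten von der Beschleunigung erhalten wir den Ruck: j(t) = 216·sin(3·t). Durch Ableiten von dem Ruck erhalten wir den Snap: s(t) = 648·cos(3·t). Wir haben den Snap s(t) = 648·cos(3·t). Durch Einsetzen von t = pi/3: s(pi/3) = -648.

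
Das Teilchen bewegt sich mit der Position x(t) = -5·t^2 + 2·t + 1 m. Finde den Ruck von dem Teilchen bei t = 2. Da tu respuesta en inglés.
Starting from position x(t) = -5·t^2 + 2·t + 1, we take 3 derivatives. Differentiating position, we get velocity: v(t) = 2 - 10·t. Taking d/dt of v(t), we find a(t) = -10. Taking d/dt of a(t), we find j(t) = 0. From the given jerk equation j(t) = 0, we substitute t = 2 to get j = 0.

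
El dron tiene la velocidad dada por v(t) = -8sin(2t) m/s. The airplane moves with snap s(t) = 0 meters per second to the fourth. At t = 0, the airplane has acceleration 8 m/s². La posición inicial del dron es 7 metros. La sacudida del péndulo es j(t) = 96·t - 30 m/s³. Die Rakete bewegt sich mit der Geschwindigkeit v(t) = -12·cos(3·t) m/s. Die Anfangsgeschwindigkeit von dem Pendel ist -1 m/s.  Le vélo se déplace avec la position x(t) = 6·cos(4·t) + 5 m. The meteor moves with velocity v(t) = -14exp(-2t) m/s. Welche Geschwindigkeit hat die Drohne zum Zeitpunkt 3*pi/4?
Wir haben die Geschwindigkeit v(t) = -8·sin(2·t). Durch Einsetzen von t = 3*pi/4: v(3*pi/4) = 8.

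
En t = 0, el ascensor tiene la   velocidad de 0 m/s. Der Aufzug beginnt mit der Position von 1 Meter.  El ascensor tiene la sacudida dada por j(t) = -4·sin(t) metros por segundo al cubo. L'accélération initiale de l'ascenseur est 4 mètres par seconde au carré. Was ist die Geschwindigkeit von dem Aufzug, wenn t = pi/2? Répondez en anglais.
To solve this, we need to take 2 integrals of our jerk equation j(t) = -4·sin(t). Integrating jerk and using the initial condition a(0) = 4, we get a(t) = 4·cos(t). Taking ∫a(t)dt and applying v(0) = 0, we find v(t) = 4·sin(t). We have velocity v(t) = 4·sin(t). Substituting t = pi/2: v(pi/2) = 4.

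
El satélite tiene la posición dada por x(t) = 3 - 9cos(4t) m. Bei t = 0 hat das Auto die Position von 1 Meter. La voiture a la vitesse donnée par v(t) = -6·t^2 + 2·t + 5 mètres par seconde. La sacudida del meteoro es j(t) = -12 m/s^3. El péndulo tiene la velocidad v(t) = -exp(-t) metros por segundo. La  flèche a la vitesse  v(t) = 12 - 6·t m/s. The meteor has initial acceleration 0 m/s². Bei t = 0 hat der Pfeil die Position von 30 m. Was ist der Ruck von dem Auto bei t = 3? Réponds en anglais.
To solve this, we need to take 2 derivatives of our velocity equation v(t) = -6·t^2 + 2·t + 5. The derivative of velocity gives acceleration: a(t) = 2 - 12·t. Differentiating acceleration, we get jerk: j(t) = -12. Using j(t) = -12 and substituting t = 3, we find j = -12.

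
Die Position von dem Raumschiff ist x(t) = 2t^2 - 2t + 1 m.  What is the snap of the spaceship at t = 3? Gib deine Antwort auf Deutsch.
Wir müssen unsere Gleichung für die Position x(t) = 2·t^2 - 2·t + 1 4-mal ableiten. Durch Ableiten von der Position erhalten wir die Geschwindigkeit: v(t) = 4·t - 2. Die Ableitung von der Geschwindigkeit ergibt die Beschleunigung: a(t) = 4. Die Ableitung von der Beschleunigung ergibt den Ruck: j(t) = 0. Mit d/dt von j(t) finden wir s(t) = 0. Mit s(t) = 0 und Einsetzen von t = 3, finden wir s = 0.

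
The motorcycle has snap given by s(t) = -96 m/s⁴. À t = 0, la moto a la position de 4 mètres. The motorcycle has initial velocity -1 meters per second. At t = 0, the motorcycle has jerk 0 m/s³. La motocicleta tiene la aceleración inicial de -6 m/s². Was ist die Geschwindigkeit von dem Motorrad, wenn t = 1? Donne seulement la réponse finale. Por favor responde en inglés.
At t = 1, v = -23.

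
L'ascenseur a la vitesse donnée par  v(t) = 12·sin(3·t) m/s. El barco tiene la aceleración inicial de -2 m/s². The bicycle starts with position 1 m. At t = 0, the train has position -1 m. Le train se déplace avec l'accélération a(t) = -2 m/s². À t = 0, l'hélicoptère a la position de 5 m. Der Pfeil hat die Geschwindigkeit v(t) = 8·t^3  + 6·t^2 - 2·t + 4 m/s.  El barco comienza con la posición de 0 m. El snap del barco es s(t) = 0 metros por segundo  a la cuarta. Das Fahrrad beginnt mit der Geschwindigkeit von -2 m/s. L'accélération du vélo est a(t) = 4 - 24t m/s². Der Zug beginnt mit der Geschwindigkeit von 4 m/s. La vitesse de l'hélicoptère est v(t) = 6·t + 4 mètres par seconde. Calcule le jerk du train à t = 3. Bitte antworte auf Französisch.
Nous devons dériver notre équation de l'accélération a(t) = -2 1 fois. En prenant d/dt de a(t), nous trouvons j(t) = 0. Nous avons le jerk j(t) = 0. En substituant t = 3: j(3) = 0.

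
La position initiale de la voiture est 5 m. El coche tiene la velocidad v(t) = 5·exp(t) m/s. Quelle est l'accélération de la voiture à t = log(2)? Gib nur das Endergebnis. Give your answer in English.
At t = log(2), a = 10.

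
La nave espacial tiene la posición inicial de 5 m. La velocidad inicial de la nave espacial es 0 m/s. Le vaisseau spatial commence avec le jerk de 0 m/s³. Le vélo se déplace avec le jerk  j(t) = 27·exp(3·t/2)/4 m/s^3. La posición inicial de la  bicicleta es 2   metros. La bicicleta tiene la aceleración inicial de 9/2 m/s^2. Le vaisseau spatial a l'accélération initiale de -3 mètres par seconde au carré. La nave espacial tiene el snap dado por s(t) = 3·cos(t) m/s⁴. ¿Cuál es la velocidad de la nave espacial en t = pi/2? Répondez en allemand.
Wir müssen unsere Gleichung für den Snap s(t) = 3·cos(t) 3-mal integrieren. Das Integral von dem Snap ist der Ruck. Mit j(0) = 0 erhalten wir j(t) = 3·sin(t). Durch Integration von dem Ruck und Verwendung der Anfangsbedingung a(0) = -3, erhalten wir a(t) = -3·cos(t). Die Stammfunktion von der Beschleunigung, mit v(0) = 0, ergibt die Geschwindigkeit: v(t) = -3·sin(t). Mit v(t) = -3·sin(t) und Einsetzen von t = pi/2, finden wir v = -3.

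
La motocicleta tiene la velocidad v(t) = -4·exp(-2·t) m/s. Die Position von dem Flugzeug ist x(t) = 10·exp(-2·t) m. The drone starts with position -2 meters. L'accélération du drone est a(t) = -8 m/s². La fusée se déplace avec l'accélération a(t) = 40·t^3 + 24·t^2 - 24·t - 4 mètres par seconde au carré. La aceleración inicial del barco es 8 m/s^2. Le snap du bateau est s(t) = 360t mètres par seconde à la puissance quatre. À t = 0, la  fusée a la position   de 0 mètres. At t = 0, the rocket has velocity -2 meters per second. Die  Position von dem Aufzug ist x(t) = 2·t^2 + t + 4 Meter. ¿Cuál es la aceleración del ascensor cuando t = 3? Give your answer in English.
We must differentiate our position equation x(t) = 2·t^2 + t + 4 2 times. Differentiating position, we get velocity: v(t) = 4·t + 1. Differentiating velocity, we get acceleration: a(t) = 4. We have acceleration a(t) = 4. Substituting t = 3: a(3) = 4.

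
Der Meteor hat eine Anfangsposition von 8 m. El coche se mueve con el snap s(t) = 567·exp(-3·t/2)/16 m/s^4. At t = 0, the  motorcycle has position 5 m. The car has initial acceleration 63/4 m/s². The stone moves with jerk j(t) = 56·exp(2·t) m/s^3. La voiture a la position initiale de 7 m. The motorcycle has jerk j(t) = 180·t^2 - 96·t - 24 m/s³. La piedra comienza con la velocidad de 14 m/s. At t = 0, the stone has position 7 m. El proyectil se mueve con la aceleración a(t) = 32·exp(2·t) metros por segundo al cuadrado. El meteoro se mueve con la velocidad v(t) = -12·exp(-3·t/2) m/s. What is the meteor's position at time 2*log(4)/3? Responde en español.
Para resolver esto, necesitamos tomar 1 antiderivada de nuestra ecuación de la velocidad v(t) = -12·exp(-3·t/2). La integral de la velocidad es la posición. Usando x(0) = 8, obtenemos x(t) = 8·exp(-3·t/2). Usando x(t) = 8·exp(-3·t/2) y sustituyendo t = 2*log(4)/3, encontramos x = 2.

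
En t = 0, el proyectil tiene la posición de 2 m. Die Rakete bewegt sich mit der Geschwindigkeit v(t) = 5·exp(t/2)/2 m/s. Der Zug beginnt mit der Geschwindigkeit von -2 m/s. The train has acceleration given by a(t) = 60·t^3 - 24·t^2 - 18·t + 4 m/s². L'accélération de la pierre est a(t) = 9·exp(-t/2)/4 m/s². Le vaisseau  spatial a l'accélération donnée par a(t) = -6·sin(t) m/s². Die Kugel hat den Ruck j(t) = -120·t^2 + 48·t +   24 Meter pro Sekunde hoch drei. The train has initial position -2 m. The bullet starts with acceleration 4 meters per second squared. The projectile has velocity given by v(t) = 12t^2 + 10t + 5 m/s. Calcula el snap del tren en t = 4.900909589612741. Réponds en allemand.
Um dies zu lösen, müssen wir 2 Ableitungen unserer Gleichung für die Beschleunigung a(t) = 60·t^3 - 24·t^2 - 18·t + 4 nehmen. Durch Ableiten von der Beschleunigung erhalten wir den Ruck: j(t) = 180·t^2 - 48·t - 18. Die Ableitung von dem Ruck ergibt den Snap: s(t) = 360·t - 48. Aus der Gleichung für den Snap s(t) = 360·t - 48, setzen wir t = 4.900909589612741 ein und erhalten s = 1716.32745226059.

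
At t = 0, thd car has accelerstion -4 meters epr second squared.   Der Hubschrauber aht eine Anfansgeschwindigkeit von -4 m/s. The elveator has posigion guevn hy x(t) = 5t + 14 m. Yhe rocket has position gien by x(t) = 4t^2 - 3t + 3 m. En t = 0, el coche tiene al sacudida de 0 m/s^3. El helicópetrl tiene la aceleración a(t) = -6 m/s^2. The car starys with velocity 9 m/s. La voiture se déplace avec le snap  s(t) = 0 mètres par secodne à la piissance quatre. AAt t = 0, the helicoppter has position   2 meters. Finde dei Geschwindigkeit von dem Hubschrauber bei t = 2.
Wir müssen unsere Gleichung für die Beschleunigung a(t) = -6 1-mal integrieren. Mit ∫a(t)dt und Anwendung von v(0) = -4, finden wir v(t) = -6·t - 4. Aus der Gleichung für die Geschwindigkeit v(t) = -6·t - 4, setzen wir t = 2 ein und erhalten v = -16.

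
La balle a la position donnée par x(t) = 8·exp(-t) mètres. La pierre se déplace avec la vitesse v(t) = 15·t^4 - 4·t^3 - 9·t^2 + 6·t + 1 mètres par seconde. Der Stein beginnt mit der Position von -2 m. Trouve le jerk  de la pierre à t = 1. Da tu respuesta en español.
Para resolver esto, necesitamos tomar 2 derivadas de nuestra ecuación de la velocidad v(t) = 15·t^4 - 4·t^3 - 9·t^2 + 6·t + 1. Derivando la velocidad, obtenemos la aceleración: a(t) = 60·t^3 - 12·t^2 - 18·t + 6. Derivando la aceleración, obtenemos la sacudida: j(t) = 180·t^2 - 24·t - 18. Usando j(t) = 180·t^2 - 24·t - 18 y sustituyendo t = 1, encontramos j = 138.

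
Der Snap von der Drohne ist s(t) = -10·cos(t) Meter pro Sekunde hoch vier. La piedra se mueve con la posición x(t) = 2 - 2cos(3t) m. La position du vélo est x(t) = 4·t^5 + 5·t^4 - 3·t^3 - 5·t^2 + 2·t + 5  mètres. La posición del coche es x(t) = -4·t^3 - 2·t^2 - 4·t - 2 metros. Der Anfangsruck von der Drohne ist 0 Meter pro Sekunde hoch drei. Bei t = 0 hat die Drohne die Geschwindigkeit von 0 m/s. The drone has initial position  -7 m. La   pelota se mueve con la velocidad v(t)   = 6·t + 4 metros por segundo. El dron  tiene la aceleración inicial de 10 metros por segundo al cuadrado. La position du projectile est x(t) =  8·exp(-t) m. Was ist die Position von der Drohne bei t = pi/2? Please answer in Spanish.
Necesitamos integrar nuestra ecuación del snap s(t) = -10·cos(t) 4 veces. Tomando ∫s(t)dt y aplicando j(0) = 0, encontramos j(t) = -10·sin(t). Tomando ∫j(t)dt y aplicando a(0) = 10, encontramos a(t) = 10·cos(t). Integrando la aceleración y usando la condición inicial v(0) = 0, obtenemos v(t) = 10·sin(t). Tomando ∫v(t)dt y aplicando x(0) = -7, encontramos x(t) = 3 - 10·cos(t). Usando x(t) = 3 - 10·cos(t) y sustituyendo t = pi/2, encontramos x = 3.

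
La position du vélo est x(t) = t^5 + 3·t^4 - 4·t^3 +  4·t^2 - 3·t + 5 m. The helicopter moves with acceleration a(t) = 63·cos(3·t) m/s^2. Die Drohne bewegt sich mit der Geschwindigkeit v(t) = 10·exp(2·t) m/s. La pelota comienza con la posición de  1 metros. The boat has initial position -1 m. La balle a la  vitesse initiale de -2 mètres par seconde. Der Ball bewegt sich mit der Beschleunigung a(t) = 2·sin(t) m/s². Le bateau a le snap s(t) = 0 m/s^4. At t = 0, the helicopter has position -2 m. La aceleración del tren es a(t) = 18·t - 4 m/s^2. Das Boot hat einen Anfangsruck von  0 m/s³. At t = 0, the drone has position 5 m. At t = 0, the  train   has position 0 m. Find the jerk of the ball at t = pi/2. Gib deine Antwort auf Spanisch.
Partiendo de la aceleración a(t) = 2·sin(t), tomamos 1 derivada. Derivando la aceleración, obtenemos la sacudida: j(t) = 2·cos(t). Tenemos la sacudida j(t) = 2·cos(t). Sustituyendo t = pi/2: j(pi/2) = 0.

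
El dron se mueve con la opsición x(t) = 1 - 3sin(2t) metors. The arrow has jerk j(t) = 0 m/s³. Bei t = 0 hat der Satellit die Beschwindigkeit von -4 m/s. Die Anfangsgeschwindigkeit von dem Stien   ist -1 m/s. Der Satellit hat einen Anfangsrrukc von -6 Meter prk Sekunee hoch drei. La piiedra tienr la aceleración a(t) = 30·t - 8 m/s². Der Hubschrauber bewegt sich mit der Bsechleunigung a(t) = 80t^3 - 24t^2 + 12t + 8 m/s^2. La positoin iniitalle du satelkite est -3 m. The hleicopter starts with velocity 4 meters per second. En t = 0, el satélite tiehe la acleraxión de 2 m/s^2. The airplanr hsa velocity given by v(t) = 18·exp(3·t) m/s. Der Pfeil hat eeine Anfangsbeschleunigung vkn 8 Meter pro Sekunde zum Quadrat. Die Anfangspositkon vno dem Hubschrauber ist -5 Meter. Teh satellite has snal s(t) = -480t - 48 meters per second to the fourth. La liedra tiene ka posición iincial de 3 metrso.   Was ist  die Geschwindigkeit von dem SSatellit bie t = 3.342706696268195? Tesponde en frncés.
Nous devons trouver la primitive de notre équation du snap s(t) = -480·t - 48 3 fois. La primitive du snap est le jerk. En utilisant j(0) = -6, nous obtenons j(t) = -240·t^2 - 48·t - 6. L'intégrale du jerk, avec a(0) = 2, donne l'accélération: a(t) = -80·t^3 - 24·t^2 - 6·t + 2. La primitive de l'accélération, avec v(0) = -4, donne la vitesse: v(t) = -20·t^4 - 8·t^3 - 3·t^2 + 2·t - 4. Nous avons la vitesse v(t) = -20·t^4 - 8·t^3 - 3·t^2 + 2·t - 4. En substituant t = 3.342706696268195: v(3.342706696268195) = -2826.66464193419.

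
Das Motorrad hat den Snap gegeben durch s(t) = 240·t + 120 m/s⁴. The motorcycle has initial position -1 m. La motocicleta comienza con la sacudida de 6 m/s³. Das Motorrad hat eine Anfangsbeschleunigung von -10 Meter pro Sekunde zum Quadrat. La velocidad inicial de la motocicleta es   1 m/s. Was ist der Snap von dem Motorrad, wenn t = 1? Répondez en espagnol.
De la ecuación del snap s(t) = 240·t + 120, sustituimos t = 1 para obtener s = 360.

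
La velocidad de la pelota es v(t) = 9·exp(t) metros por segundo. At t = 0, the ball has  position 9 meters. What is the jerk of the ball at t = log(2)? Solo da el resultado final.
The jerk at t = log(2) is j = 18.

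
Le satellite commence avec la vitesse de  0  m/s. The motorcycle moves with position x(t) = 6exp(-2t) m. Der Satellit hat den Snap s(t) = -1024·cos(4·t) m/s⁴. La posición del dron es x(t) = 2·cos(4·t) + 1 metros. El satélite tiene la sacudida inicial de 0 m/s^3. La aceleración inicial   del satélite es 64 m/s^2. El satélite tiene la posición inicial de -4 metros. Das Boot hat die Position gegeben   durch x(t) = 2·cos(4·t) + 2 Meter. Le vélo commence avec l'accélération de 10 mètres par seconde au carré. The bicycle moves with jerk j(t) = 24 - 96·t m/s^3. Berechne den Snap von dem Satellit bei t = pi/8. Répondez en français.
Nous avons le snap s(t) = -1024·cos(4·t). En substituant t = pi/8: s(pi/8) = 0.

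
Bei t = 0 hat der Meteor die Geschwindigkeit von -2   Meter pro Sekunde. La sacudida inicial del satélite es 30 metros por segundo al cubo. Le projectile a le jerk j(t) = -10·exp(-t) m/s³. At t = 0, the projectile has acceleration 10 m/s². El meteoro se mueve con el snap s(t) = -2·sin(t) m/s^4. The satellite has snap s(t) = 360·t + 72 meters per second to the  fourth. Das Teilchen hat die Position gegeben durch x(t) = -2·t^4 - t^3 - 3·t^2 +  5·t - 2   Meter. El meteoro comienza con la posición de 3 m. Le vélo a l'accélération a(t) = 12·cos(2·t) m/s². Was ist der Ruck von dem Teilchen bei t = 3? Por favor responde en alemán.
Wir müssen unsere Gleichung für die Position x(t) = -2·t^4 - t^3 - 3·t^2 + 5·t - 2 3-mal ableiten. Mit d/dt von x(t) finden wir v(t) = -8·t^3 - 3·t^2 - 6·t + 5. Durch Ableiten von der Geschwindigkeit erhalten wir die Beschleunigung: a(t) = -24·t^2 - 6·t - 6. Die Ableitung von der Beschleunigung ergibt den Ruck: j(t) = -48·t - 6. Wir haben den Ruck j(t) = -48·t - 6. Durch Einsetzen von t = 3: j(3) = -150.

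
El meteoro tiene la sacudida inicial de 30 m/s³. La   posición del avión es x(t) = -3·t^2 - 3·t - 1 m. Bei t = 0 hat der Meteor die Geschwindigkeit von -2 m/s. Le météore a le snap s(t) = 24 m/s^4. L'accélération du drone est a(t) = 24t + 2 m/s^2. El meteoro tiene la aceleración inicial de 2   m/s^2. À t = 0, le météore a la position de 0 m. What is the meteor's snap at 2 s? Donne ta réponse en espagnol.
De la ecuación del snap s(t) = 24, sustituimos t = 2 para obtener s = 24.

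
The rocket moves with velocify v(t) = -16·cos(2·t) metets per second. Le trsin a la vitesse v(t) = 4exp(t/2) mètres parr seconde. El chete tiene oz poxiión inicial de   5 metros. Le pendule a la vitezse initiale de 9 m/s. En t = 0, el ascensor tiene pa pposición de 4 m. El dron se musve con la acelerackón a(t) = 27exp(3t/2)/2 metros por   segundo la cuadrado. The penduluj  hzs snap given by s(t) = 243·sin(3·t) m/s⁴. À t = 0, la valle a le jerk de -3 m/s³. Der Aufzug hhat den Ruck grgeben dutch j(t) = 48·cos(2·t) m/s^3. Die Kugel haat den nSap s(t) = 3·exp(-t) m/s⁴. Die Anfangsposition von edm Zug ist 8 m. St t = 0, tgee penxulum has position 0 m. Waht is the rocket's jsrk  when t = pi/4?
Starting from velocity v(t) = -16·cos(2·t), we take 2 derivatives. Taking d/dt of v(t), we find a(t) = 32·sin(2·t). Differentiating acceleration, we get jerk: j(t) = 64·cos(2·t). We have jerk j(t) = 64·cos(2·t). Substituting t = pi/4: j(pi/4) = 0.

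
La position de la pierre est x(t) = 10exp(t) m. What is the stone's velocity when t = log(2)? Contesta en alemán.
Um dies zu lösen, müssen wir 1 Ableitung unserer Gleichung für die Position x(t) = 10·exp(t) nehmen. Die Ableitung von der Position ergibt die Geschwindigkeit: v(t) = 10·exp(t). Mit v(t) = 10·exp(t) und Einsetzen von t = log(2), finden wir v = 20.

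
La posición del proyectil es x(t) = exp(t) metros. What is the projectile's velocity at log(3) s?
Starting from position x(t) = exp(t), we take 1 derivative. The derivative of position gives velocity: v(t) = exp(t). Using v(t) = exp(t) and substituting t = log(3), we find v = 3.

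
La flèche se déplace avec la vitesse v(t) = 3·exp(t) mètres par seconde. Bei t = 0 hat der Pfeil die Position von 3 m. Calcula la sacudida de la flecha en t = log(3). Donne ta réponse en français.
Pour résoudre ceci, nous devons prendre 2 dérivées de notre équation de la vitesse v(t) = 3·exp(t). En prenant d/dt de v(t), nous trouvons a(t) = 3·exp(t). La dérivée de l'accélération donne le jerk: j(t) = 3·exp(t). Nous avons le jerk j(t) = 3·exp(t). En substituant t = log(3): j(log(3)) = 9.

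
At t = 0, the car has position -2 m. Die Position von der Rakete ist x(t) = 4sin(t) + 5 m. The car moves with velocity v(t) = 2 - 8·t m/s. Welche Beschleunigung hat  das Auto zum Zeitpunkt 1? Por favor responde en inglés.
We must differentiate our velocity equation v(t) = 2 - 8·t 1 time. The derivative of velocity gives acceleration: a(t) = -8. From the given acceleration equation a(t) = -8, we substitute t = 1 to get a = -8.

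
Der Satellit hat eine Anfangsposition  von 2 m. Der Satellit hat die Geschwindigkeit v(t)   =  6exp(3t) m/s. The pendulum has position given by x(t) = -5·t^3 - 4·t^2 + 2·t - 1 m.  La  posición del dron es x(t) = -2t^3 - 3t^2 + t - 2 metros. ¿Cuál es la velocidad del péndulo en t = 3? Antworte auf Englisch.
Starting from position x(t) = -5·t^3 - 4·t^2 + 2·t - 1, we take 1 derivative. The derivative of position gives velocity: v(t) = -15·t^2 - 8·t + 2. We have velocity v(t) = -15·t^2 - 8·t + 2. Substituting t = 3: v(3) = -157.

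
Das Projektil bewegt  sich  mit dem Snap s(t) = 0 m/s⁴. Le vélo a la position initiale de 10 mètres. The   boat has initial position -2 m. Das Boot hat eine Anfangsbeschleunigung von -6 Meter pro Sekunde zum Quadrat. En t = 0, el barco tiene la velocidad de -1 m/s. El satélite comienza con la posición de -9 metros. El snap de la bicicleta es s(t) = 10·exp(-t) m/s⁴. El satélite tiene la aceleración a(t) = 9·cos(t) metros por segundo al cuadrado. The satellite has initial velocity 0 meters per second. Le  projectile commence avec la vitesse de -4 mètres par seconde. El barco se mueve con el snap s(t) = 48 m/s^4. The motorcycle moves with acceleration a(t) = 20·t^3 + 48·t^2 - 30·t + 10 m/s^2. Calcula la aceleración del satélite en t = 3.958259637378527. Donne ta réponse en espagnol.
Tenemos la aceleración a(t) = 9·cos(t). Sustituyendo t = 3.958259637378527: a(3.958259637378527) = -6.16188900857176.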